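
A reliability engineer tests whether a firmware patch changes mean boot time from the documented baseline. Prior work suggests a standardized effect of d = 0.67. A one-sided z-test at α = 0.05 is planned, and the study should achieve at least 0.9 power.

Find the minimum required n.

n = 20

Set Φ(δ − 1.645) = 0.9; then δ − 1.645 = Φ⁻¹(0.9) = 1.282, giving δ = 2.926.
δ = d·√n ⇒ n = (δ/d)² = (2.926 / 0.67)² = 19.08.
Rounding up, n = 20.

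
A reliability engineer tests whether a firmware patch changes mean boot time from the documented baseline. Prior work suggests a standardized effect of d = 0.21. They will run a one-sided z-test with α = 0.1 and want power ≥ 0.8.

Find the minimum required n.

Set Φ(δ − 1.282) = 0.8; then δ − 1.282 = Φ⁻¹(0.8) = 0.842, giving δ = 2.123.
δ = d·√n ⇒ n = (δ/d)² = (2.123 / 0.21)² = 102.22.
Rounding up, n = 103.

n = 103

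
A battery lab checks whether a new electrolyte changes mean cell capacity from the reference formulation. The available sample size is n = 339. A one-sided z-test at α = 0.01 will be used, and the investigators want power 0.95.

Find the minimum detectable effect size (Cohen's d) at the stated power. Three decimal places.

Required noncentrality: δ = z_{0.01} + z_{0.05} = 2.326 + 1.645 = 3.971.
δ = d·√n ⇒ d = δ/√n = 3.971/√339 = 0.2157.

d ≈ 0.216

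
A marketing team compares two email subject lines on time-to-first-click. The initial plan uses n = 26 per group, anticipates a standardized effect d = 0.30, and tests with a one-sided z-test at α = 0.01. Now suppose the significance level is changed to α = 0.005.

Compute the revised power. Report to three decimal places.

δ = d·√(n/2) = 0.30 × √(26/2) = 1.0817 (unchanged). New critical value: z_{0.005} = 2.576.
Revised power = P(Z > 2.576 − δ) = Φ(-1.494) = 0.0676.

Power ≈ 0.068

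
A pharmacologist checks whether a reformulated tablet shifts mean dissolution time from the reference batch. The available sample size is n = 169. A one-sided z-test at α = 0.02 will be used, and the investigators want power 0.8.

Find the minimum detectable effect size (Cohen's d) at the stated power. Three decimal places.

Need Φ(δ − 2.054) = 0.8, so δ = 2.054 + 0.842 = 2.895.
δ = d·√n ⇒ d = δ/√n = 2.895/√169 = 0.2227.

d ≈ 0.223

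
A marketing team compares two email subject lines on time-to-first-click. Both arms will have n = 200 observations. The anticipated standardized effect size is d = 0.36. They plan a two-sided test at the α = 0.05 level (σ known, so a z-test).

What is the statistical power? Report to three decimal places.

Noncentrality parameter: λ = d·√(n/2) = 0.36 × √(200/2) = 3.6000
Two-sided α = 0.05 → critical value z_{0.025} = 1.960.
Power = Φ(λ − 1.960) + Φ(−λ − 1.960) = Φ(1.640) + Φ(-5.560) = 0.9495 + 0.0000 = 0.9495.

Power ≈ 0.950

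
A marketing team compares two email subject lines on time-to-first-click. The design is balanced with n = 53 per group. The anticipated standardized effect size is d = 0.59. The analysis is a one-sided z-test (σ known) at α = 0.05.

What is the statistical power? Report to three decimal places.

Noncentrality parameter: δ = d·√(n/2) = 0.59 × √(53/2) = 3.0372
Critical value for a one-sided test at α = 0.05: z_α = 1.645.
Power = P(Z > 1.645 − δ) = Φ(1.392) = 0.9181.

Power ≈ 0.918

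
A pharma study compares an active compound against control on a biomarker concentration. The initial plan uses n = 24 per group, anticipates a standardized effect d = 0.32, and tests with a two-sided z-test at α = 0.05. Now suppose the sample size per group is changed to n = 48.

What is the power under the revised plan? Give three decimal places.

Power ≈ 0.348

With n = 48 per group: δ = d·√(n/2) = 0.32 × √(48/2) = 1.5677. Critical value z_{0.025} = 1.960.
Revised power = Φ(δ − 1.960) + Φ(−δ − 1.960) = Φ(-0.392) + Φ(-3.528) = 0.3474 + 0.0002 = 0.3476.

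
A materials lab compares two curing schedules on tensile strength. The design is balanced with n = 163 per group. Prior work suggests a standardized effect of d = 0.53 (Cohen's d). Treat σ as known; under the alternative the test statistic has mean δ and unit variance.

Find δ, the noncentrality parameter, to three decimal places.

δ = d·√(n/2) = 0.53 × √(163/2) = 4.7847

δ ≈ 4.785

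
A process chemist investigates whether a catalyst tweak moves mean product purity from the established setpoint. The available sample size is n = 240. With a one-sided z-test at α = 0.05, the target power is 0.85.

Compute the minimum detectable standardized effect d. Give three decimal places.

d ≈ 0.173

Required noncentrality: δ = z_{0.05} + z_{0.15} = 1.645 + 1.036 = 2.681.
δ = d·√n ⇒ d = δ/√n = 2.681/√240 = 0.1731.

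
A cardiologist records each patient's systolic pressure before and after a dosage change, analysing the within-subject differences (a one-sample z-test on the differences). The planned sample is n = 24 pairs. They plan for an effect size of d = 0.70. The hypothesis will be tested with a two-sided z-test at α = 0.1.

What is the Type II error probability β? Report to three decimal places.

Noncentrality parameter: λ = d·√n = 0.70 × √24 = 3.4293
Two-sided α = 0.1 → critical value z_{0.05} = 1.645.
Power = Φ(λ − 1.645) + Φ(−λ − 1.645) = Φ(1.784) + Φ(-5.074) = 0.9628 + 0.0000 = 0.9628.
Type II error: β = 1 − power = 1 − 0.9628 = 0.0372.

β ≈ 0.037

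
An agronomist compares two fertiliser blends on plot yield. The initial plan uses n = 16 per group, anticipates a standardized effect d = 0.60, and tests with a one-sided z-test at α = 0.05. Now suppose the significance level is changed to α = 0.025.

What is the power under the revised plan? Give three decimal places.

δ = d·√(n/2) = 0.60 × √(16/2) = 1.6971 (unchanged). New critical value: z_{0.025} = 1.960.
Revised power = P(Z > 1.960 − δ) = Φ(-0.263) = 0.3963.

Power ≈ 0.396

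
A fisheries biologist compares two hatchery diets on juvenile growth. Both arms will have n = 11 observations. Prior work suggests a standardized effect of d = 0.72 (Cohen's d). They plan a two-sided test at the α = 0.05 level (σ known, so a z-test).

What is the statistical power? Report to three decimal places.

Power ≈ 0.393

Noncentrality parameter: δ = d·√(n/2) = 0.72 × √(11/2) = 1.6885
Critical value for a two-sided test at α = 0.05: z_{α/2} = 1.960.
Power = Φ(δ − 1.960) + Φ(−δ − 1.960) = Φ(-0.271) + Φ(-3.649) = 0.3930 + 0.0001 = 0.3932.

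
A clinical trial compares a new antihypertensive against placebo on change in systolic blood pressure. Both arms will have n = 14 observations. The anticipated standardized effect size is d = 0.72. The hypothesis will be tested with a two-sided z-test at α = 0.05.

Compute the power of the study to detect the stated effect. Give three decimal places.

Power ≈ 0.478

Noncentrality parameter: δ = d·√(n/2) = 0.72 × √(14/2) = 1.9049
Critical value for a two-sided test at α = 0.05: z_{α/2} = 1.960.
Power = Φ(δ − 1.960) + Φ(−δ − 1.960) = Φ(-0.055) + Φ(-3.865) = 0.4781 + 0.0001 = 0.4781.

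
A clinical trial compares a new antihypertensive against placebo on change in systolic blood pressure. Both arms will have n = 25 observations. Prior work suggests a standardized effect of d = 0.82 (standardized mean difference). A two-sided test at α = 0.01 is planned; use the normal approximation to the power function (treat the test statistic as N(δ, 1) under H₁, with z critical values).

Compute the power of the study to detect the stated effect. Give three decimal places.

Power ≈ 0.627

Noncentrality parameter: δ = d·√(n/2) = 0.82 × √(25/2) = 2.8991
Two-sided α = 0.01 → critical value z_{0.005} = 2.576.
Power = Φ(δ − 2.576) + Φ(−δ − 2.576) = Φ(0.323) + Φ(-5.475) = 0.6268 + 0.0000 = 0.6268.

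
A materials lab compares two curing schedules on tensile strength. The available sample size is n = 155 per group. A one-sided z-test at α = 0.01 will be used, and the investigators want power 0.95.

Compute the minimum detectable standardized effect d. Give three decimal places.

d ≈ 0.451

Required noncentrality: δ = z_{0.01} + z_{0.05} = 2.326 + 1.645 = 3.971.
δ = d·√(n/2) ⇒ d = δ/√(n/2) = 3.971/√(155/2) = 0.4511.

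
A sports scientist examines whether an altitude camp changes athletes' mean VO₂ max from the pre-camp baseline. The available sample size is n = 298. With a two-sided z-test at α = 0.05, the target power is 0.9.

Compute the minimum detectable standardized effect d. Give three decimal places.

Required noncentrality: δ = z_{0.025} + z_{0.10} = 1.960 + 1.282 = 3.242.
(Lower-tail contribution to power is negligible for δ > 0.)
δ = d·√n ⇒ d = δ/√n = 3.242/√298 = 0.1878.

d ≈ 0.188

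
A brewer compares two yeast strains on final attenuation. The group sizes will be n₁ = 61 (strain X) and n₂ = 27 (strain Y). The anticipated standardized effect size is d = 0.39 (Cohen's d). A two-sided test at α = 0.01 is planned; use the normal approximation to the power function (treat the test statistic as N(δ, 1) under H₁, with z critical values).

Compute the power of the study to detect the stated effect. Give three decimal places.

Noncentrality parameter: δ = d / √(1/n₁ + 1/n₂) = 0.39 / √(1/61 + 1/27) = 1.6872
Critical value for a two-sided test at α = 0.01: z_{α/2} = 2.576.
Power = Φ(δ − 2.576) + Φ(−δ − 2.576) = Φ(-0.889) + Φ(-4.263) = 0.1871 + 0.0000 = 0.1871.

Power ≈ 0.187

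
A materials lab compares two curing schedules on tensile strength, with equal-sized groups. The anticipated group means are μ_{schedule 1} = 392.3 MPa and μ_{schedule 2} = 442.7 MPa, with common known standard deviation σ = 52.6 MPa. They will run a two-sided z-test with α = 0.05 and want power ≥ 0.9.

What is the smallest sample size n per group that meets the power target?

n = 23 per group

Standardized effect: d = |μ_{schedule 1} − μ_{schedule 2}| / σ = |392.3 − 442.7| / 52.6 = 0.9582
For power 0.9 need Φ(δ − z_{0.025}) = 0.9, so δ = z_{0.025} + z_{0.10} = 1.960 + 1.282 = 3.242.
(Ignoring the negligible lower-tail rejection probability gives the usual closed-form inversion.)
δ = d·√(n/2) ⇒ n = 2(δ/d)² = 2 × (3.242 / 0.9582)² = 22.89.
Round up to the next whole unit.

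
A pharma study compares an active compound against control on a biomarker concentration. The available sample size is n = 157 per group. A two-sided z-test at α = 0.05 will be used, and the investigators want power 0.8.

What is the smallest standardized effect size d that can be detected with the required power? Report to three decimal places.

d ≈ 0.316

Required noncentrality: δ = z_{0.025} + z_{0.20} = 1.960 + 0.842 = 2.802.
(The second rejection-region term Φ(−δ − z_{α/2}) is negligible and dropped.)
δ = d·√(n/2) ⇒ d = δ/√(n/2) = 2.802/√(157/2) = 0.3162.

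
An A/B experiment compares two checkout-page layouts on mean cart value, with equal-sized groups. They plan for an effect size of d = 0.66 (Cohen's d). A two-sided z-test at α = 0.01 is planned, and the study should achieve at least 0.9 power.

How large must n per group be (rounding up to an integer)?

For power 0.9 need Φ(δ − z_{0.005}) = 0.9, so δ = z_{0.005} + z_{0.10} = 2.576 + 1.282 = 3.857.
(Ignoring the negligible lower-tail rejection probability gives the usual closed-form inversion.)
δ = d·√(n/2) ⇒ n = 2(δ/d)² = 2 × (3.857 / 0.66)² = 68.32.
Round up to the next whole unit.

n = 69 per group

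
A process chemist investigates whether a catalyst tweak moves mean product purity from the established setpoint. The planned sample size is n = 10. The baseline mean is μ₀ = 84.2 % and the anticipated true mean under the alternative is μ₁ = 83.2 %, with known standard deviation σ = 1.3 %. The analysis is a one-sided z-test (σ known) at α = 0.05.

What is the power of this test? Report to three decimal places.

Power ≈ 0.785

Standardized effect: d = |μ₁ − μ₀| / σ = |83.2 − 84.2| / 1.3 = 0.7692
Noncentrality parameter: δ = d·√n = 0.7692 × √10 = 2.4325
Critical value for a one-sided test at α = 0.05: z_α = 1.645.
Power = P(Z > 1.645 − δ) = Φ(0.788) = 0.7846.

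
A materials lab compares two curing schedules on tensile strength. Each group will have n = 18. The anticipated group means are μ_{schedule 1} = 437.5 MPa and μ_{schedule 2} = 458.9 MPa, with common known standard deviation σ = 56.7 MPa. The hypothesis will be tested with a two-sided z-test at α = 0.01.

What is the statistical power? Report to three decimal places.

Power ≈ 0.075

Standardized effect: d = |μ_{schedule 1} − μ_{schedule 2}| / σ = |437.5 − 458.9| / 56.7 = 0.3774
Noncentrality parameter: δ = d·√(n/2) = 0.3774 × √(18/2) = 1.1323
Critical value for a two-sided test at α = 0.01: z_{α/2} = 2.576.
Power = Φ(δ − 2.576) + Φ(−δ − 2.576) = Φ(-1.444) + Φ(-3.708) = 0.0744 + 0.0001 = 0.0745.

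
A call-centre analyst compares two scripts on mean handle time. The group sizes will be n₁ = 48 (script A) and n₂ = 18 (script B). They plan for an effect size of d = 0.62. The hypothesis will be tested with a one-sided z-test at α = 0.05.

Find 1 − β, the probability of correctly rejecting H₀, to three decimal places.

Power ≈ 0.725

Noncentrality parameter: δ = d / √(1/n₁ + 1/n₂) = 0.62 / √(1/48 + 1/18) = 2.2432
One-sided α = 0.05 → critical value z_{0.05} = 1.645.
Power = P(Z > 1.645 − δ) = Φ(0.598) = 0.7252.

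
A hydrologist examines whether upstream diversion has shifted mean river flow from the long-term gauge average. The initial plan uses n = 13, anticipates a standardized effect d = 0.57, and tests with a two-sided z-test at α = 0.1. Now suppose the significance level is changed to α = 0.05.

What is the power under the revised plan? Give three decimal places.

Power ≈ 0.538

δ = d·√n = 0.57 × √13 = 2.0552 (unchanged). New critical value: z_{0.025} = 1.960.
Revised power = Φ(δ − 1.960) + Φ(−δ − 1.960) = Φ(0.095) + Φ(-4.015) = 0.5379 + 0.0000 = 0.5380.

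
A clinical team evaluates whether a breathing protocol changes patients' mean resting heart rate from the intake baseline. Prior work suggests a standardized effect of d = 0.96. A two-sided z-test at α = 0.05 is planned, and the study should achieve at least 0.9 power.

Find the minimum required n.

For power 0.9 need Φ(δ − z_{0.025}) = 0.9, so δ = z_{0.025} + z_{0.10} = 1.960 + 1.282 = 3.242.
(The Φ(−δ − z_{α/2}) term is vanishingly small for δ > 0 and is dropped in the standard sample-size formula.)
δ = d·√n ⇒ n = (δ/d)² = (3.242 / 0.96)² = 11.40.
Rounding up, n = 12.

n = 12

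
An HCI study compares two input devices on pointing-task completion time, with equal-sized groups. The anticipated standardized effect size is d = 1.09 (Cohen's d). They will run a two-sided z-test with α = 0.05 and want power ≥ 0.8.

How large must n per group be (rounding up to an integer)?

n = 14 per group

For power 0.8 need Φ(δ − z_{0.025}) = 0.8, so δ = z_{0.025} + z_{0.20} = 1.960 + 0.842 = 2.802.
(The Φ(−δ − z_{α/2}) term is vanishingly small for δ > 0 and is dropped in the standard sample-size formula.)
δ = d·√(n/2) ⇒ n = 2(δ/d)² = 2 × (2.802 / 1.09)² = 13.21.
Round up to the next whole unit.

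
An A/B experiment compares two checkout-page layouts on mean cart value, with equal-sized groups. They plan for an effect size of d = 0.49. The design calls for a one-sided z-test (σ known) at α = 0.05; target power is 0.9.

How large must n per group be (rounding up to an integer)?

n = 72 per group

For power 0.9 need Φ(δ − z_{0.05}) = 0.9, so δ = z_{0.05} + z_{0.10} = 1.645 + 1.282 = 2.926.
δ = d·√(n/2) ⇒ n = 2(δ/d)² = 2 × (2.926 / 0.49)² = 71.34.
Round up to the next whole unit.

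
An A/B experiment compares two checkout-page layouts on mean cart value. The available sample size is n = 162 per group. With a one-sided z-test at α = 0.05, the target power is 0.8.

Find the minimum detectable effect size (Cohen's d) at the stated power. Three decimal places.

Required noncentrality: δ = z_{0.05} + z_{0.20} = 1.645 + 0.842 = 2.486.
δ = d·√(n/2) ⇒ d = δ/√(n/2) = 2.486/√(162/2) = 0.2763.

d ≈ 0.276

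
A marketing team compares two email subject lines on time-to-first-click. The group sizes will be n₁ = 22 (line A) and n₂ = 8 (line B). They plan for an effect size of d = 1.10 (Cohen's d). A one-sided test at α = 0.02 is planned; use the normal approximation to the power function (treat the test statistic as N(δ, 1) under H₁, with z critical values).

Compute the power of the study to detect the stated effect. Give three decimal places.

Power ≈ 0.729

Noncentrality parameter: δ = d / √(1/n₁ + 1/n₂) = 1.10 / √(1/22 + 1/8) = 2.6643
Critical value for a one-sided test at α = 0.02: z_α = 2.054.
Power = Φ(δ − 2.054) = Φ(0.611) = 0.7293.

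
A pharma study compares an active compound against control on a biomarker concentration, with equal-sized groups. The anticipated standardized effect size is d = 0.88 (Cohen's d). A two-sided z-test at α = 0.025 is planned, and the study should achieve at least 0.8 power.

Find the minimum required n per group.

n = 25 per group

For power 0.8 need Φ(δ − z_{0.0125}) = 0.8, so δ = z_{0.0125} + z_{0.20} = 2.241 + 0.842 = 3.083.
(For δ > 0 the lower-tail rejection region contributes negligibly to power, so the one-term inversion is standard.)
δ = d·√(n/2) ⇒ n = 2(δ/d)² = 2 × (3.083 / 0.88)² = 24.55.
Rounding up, n = 25 per group.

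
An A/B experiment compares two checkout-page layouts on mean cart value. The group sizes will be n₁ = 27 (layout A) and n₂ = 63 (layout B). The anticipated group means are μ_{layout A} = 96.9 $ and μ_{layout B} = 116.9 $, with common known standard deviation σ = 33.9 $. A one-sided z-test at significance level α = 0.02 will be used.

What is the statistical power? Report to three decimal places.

Power ≈ 0.695

Standardized effect: d = |μ_{layout A} − μ_{layout B}| / σ = |96.9 − 116.9| / 33.9 = 0.5900
Noncentrality parameter: δ = d / √(1/n₁ + 1/n₂) = 0.5900 / √(1/27 + 1/63) = 2.5648
One-sided α = 0.02 → critical value z_{0.02} = 2.054.
Power = Φ(δ − 2.054) = Φ(0.511) = 0.6954.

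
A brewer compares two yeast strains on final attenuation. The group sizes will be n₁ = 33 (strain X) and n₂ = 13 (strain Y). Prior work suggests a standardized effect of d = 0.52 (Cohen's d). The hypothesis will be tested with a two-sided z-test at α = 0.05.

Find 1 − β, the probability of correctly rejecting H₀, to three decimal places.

Power ≈ 0.355

Noncentrality parameter: δ = d / √(1/n₁ + 1/n₂) = 0.52 / √(1/33 + 1/13) = 1.5880
Critical value for a two-sided test at α = 0.05: z_{α/2} = 1.960.
Power = Φ(δ − 1.960) + Φ(−δ − 1.960) = Φ(-0.372) + Φ(-3.548) = 0.3550 + 0.0002 = 0.3552.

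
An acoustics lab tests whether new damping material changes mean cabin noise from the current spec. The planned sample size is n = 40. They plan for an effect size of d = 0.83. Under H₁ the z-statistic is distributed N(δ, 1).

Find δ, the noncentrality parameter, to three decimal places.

δ = d·√n = 0.83 × √40 = 5.2494

δ ≈ 5.249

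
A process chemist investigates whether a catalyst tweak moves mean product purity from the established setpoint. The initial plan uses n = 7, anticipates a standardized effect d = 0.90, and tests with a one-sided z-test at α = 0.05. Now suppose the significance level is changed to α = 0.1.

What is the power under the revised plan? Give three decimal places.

Power ≈ 0.864

δ = d·√n = 0.90 × √7 = 2.3812 (unchanged). New critical value: z_{0.1} = 1.282.
Revised power = Φ(δ − 1.282) = Φ(1.100) = 0.8643.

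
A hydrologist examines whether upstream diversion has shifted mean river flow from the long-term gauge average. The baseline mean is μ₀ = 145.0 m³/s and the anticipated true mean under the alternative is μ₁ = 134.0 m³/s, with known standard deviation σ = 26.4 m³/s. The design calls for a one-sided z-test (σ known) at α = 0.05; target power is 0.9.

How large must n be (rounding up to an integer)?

Standardized effect: d = |μ₁ − μ₀| / σ = |134.0 − 145.0| / 26.4 = 0.4167
For power 0.9 need Φ(δ − z_{0.05}) = 0.9, so δ = z_{0.05} + z_{0.10} = 1.645 + 1.282 = 2.926.
δ = d·√n ⇒ n = (δ/d)² = (2.926 / 0.4167)² = 49.33.
Round up to the next whole unit.

n = 50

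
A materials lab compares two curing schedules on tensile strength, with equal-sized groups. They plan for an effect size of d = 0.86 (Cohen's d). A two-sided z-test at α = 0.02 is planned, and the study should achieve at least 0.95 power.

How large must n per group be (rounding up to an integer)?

n = 43 per group

Set Φ(δ − 2.326) = 0.95; then δ − 2.326 = Φ⁻¹(0.95) = 1.645, giving δ = 3.971.
(For δ > 0 the lower-tail rejection region contributes negligibly to power, so the one-term inversion is standard.)
δ = d·√(n/2) ⇒ n = 2(δ/d)² = 2 × (3.971 / 0.86)² = 42.65.
Round up to the next whole unit.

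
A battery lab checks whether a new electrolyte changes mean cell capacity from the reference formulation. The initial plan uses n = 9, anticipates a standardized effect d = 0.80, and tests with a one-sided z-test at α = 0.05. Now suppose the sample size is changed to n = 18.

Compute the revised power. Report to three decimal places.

With n = 18: δ = d·√n = 0.80 × √18 = 3.3941. Critical value z_{0.05} = 1.645.
Revised power = Φ(δ − 1.645) = Φ(1.749) = 0.9599.

Power ≈ 0.960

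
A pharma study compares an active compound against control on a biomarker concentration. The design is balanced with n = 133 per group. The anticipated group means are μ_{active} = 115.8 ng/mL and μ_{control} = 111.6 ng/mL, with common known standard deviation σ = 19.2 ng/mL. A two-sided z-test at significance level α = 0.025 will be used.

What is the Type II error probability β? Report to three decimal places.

β ≈ 0.676

Standardized effect: d = |μ_{active} − μ_{control}| / σ = |115.8 − 111.6| / 19.2 = 0.2188
Noncentrality parameter: δ = d·√(n/2) = 0.2188 × √(133/2) = 1.7839
Two-sided α = 0.025 → critical value z_{0.0125} = 2.241.
Power = Φ(δ − 2.241) + Φ(−δ − 2.241) = Φ(-0.458) + Φ(-4.025) = 0.3236 + 0.0000 = 0.3237.
Type II error: β = 1 − power = 1 − 0.3237 = 0.6763.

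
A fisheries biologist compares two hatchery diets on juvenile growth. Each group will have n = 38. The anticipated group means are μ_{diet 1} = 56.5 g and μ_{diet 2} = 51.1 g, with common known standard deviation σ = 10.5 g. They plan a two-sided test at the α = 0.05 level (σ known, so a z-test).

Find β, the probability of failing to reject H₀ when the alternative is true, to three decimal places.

β ≈ 0.389

Standardized effect: d = |μ_{diet 1} − μ_{diet 2}| / σ = |56.5 − 51.1| / 10.5 = 0.5143
Noncentrality parameter: δ = d·√(n/2) = 0.5143 × √(38/2) = 2.2417
Critical value for a two-sided test at α = 0.05: z_{α/2} = 1.960.
Power = Φ(δ − 1.960) + Φ(−δ − 1.960) = Φ(0.282) + Φ(-4.202) = 0.6109 + 0.0000 = 0.6109.
Type II error: β = 1 − power = 1 − 0.6109 = 0.3891.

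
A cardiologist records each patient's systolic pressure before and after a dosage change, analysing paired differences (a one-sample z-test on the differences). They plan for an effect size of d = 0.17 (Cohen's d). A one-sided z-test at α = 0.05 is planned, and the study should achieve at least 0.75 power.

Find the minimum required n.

n = 187

For power 0.75 need Φ(δ − z_{0.05}) = 0.75, so δ = z_{0.05} + z_{0.25} = 1.645 + 0.674 = 2.319.
δ = d·√n ⇒ n = (δ/d)² = (2.319 / 0.17)² = 186.14.
Round up to the next whole unit.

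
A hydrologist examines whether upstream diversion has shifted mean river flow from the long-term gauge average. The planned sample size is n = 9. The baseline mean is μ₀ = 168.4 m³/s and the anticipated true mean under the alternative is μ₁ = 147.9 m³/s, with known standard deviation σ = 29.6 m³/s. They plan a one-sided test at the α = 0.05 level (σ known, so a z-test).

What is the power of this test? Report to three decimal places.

Power ≈ 0.667

Standardized effect: d = |μ₁ − μ₀| / σ = |147.9 − 168.4| / 29.6 = 0.6926
Noncentrality parameter: δ = d·√n = 0.6926 × √9 = 2.0777
One-sided α = 0.05 → critical value z_{0.05} = 1.645.
Power = Φ(δ − 1.645) = Φ(0.433) = 0.6674.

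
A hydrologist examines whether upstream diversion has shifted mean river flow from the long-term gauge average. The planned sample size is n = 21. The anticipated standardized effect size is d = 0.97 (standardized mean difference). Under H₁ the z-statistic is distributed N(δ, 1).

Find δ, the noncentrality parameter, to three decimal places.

δ = d·√n = 0.97 × √21 = 4.4451

δ ≈ 4.445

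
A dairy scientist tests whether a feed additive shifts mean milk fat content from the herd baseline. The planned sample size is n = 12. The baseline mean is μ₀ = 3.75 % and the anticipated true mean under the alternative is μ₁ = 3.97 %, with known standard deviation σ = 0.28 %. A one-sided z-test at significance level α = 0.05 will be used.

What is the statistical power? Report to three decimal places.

Standardized effect: d = |μ₁ − μ₀| / σ = |3.97 − 3.75| / 0.28 = 0.7857
Noncentrality parameter: δ = d·√n = 0.7857 × √12 = 2.7218
One-sided α = 0.05 → critical value z_{0.05} = 1.645.
Power = Φ(δ − 1.645) = Φ(1.077) = 0.8592.

Power ≈ 0.859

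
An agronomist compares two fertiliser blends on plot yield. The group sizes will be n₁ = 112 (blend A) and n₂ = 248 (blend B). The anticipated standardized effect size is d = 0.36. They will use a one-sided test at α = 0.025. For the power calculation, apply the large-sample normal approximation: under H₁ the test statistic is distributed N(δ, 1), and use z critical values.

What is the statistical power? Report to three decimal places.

Noncentrality parameter: λ = d / √(1/n₁ + 1/n₂) = 0.36 / √(1/112 + 1/248) = 3.1622
Critical value for a one-sided test at α = 0.025: z_α = 1.960.
Power = Φ(λ − 1.960) = Φ(1.202) = 0.8854.

Power ≈ 0.885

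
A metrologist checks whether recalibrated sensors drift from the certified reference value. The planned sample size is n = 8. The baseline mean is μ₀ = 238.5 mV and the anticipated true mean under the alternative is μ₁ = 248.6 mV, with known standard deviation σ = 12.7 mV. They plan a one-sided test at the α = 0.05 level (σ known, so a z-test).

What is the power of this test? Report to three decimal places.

Standardized effect: d = |μ₁ − μ₀| / σ = |248.6 − 238.5| / 12.7 = 0.7953
Noncentrality parameter: δ = d·√n = 0.7953 × √8 = 2.2494
Critical value for a one-sided test at α = 0.05: z_α = 1.645.
Power = P(Z > 1.645 − δ) = Φ(0.605) = 0.7273.

Power ≈ 0.727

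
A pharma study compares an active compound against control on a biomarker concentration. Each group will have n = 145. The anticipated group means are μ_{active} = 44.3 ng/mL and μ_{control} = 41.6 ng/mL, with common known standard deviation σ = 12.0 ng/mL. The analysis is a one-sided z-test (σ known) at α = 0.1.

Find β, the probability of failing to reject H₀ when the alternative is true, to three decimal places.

β ≈ 0.263

Standardized effect: d = |μ_{active} − μ_{control}| / σ = |44.3 − 41.6| / 12.0 = 0.2250
Noncentrality parameter: δ = d·√(n/2) = 0.2250 × √(145/2) = 1.9158
Critical value for a one-sided test at α = 0.1: z_α = 1.282.
Power = Φ(δ − 1.282) = Φ(0.634) = 0.7370.
Type II error: β = 1 − power = 1 − 0.7370 = 0.2630.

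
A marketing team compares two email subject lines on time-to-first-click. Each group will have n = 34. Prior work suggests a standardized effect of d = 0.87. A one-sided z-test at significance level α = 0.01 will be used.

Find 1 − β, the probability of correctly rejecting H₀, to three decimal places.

Noncentrality parameter: δ = d·√(n/2) = 0.87 × √(34/2) = 3.5871
Critical value for a one-sided test at α = 0.01: z_α = 2.326.
Power = P(Z > 2.326 − δ) = Φ(1.261) = 0.8963.

Power ≈ 0.896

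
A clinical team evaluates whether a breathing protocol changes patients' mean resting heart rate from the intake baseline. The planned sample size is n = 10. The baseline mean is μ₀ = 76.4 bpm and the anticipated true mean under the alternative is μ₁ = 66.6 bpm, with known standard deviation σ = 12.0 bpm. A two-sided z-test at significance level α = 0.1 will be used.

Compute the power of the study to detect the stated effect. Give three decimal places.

Power ≈ 0.826

Standardized effect: d = |μ₁ − μ₀| / σ = |66.6 − 76.4| / 12.0 = 0.8167
Noncentrality parameter: δ = d·√n = 0.8167 × √10 = 2.5825
Critical value for a two-sided test at α = 0.1: z_{α/2} = 1.645.
Power = Φ(δ − 1.645) + Φ(−δ − 1.645) = Φ(0.938) + Φ(-4.227) = 0.8258 + 0.0000 = 0.8258.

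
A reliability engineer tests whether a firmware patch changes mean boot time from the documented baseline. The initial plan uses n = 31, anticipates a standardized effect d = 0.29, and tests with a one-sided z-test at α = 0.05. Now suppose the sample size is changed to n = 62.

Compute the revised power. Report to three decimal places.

Power ≈ 0.738

With n = 62: δ = d·√n = 0.29 × √62 = 2.2835. Critical value z_{0.05} = 1.645.
Revised power = Φ(δ − 1.645) = Φ(0.639) = 0.7385.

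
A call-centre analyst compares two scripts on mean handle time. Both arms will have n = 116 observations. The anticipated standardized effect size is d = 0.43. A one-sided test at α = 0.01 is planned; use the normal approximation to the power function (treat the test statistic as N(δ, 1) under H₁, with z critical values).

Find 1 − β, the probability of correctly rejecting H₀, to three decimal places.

Noncentrality parameter: δ = d·√(n/2) = 0.43 × √(116/2) = 3.2748
One-sided α = 0.01 → critical value z_{0.01} = 2.326.
Power = P(Z > 2.326 − δ) = Φ(0.948) = 0.8285.

Power ≈ 0.829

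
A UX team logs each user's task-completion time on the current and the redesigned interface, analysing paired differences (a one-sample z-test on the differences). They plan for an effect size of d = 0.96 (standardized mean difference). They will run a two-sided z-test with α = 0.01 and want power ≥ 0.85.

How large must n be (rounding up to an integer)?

n = 15

Set Φ(δ − 2.576) = 0.85; then δ − 2.576 = Φ⁻¹(0.85) = 1.036, giving δ = 3.612.
(For δ > 0 the lower-tail rejection region contributes negligibly to power, so the one-term inversion is standard.)
δ = d·√n ⇒ n = (δ/d)² = (3.612 / 0.96)² = 14.16.
Round up to the next whole unit.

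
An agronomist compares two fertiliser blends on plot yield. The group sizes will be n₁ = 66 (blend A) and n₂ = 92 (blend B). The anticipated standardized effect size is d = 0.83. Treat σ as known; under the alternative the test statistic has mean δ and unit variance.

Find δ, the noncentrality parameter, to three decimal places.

δ ≈ 5.145

The noncentrality parameter scales effect size by the design's sample-size factor: δ = d / √(1/n₁ + 1/n₂) = 0.83 / √(1/66 + 1/92) = 5.1454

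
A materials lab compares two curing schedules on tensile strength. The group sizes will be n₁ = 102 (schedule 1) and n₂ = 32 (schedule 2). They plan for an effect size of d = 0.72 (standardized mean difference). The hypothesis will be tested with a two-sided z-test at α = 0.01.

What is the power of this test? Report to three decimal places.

Noncentrality parameter: δ = d / √(1/n₁ + 1/n₂) = 0.72 / √(1/102 + 1/32) = 3.5535
Two-sided α = 0.01 → critical value z_{0.005} = 2.576.
Power = Φ(δ − 2.576) + Φ(−δ − 2.576) = Φ(0.978) + Φ(-6.129) = 0.8359 + 0.0000 = 0.8359.

Power ≈ 0.836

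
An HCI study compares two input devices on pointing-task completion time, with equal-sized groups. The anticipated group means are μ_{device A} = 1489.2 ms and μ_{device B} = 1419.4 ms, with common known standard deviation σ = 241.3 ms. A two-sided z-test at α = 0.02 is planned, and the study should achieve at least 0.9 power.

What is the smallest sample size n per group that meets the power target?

n = 312 per group

Standardized effect: d = |μ_{device A} − μ_{device B}| / σ = |1489.2 − 1419.4| / 241.3 = 0.2893
For power 0.9 need Φ(δ − z_{0.01}) = 0.9, so δ = z_{0.01} + z_{0.10} = 2.326 + 1.282 = 3.608.
(For δ > 0 the lower-tail rejection region contributes negligibly to power, so the one-term inversion is standard.)
δ = d·√(n/2) ⇒ n = 2(δ/d)² = 2 × (3.608 / 0.2893)² = 311.13.
Round up to the next whole unit.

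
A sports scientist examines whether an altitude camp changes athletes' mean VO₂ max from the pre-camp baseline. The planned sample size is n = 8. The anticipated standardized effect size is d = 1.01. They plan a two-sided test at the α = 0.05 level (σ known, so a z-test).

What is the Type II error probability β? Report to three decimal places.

Noncentrality parameter: δ = d·√n = 1.01 × √8 = 2.8567
Two-sided α = 0.05 → critical value z_{0.025} = 1.960.
Power = Φ(δ − 1.960) + Φ(−δ − 1.960) = Φ(0.897) + Φ(-4.817) = 0.8151 + 0.0000 = 0.8151.
Type II error: β = 1 − power = 1 − 0.8151 = 0.1849.

β ≈ 0.185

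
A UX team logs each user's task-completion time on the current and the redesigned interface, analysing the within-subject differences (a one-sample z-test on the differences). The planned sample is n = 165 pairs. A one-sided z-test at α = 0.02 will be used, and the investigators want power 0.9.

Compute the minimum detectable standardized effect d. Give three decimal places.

d ≈ 0.260

Required noncentrality: δ = z_{0.02} + z_{0.10} = 2.054 + 1.282 = 3.335.
δ = d·√n ⇒ d = δ/√n = 3.335/√165 = 0.2597.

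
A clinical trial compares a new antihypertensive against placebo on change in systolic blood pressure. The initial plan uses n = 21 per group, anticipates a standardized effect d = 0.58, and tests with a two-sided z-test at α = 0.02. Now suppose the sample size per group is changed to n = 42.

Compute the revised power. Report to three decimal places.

Power ≈ 0.630

With n = 42 per group: δ = d·√(n/2) = 0.58 × √(42/2) = 2.6579. Critical value z_{0.01} = 2.326.
Revised power = Φ(δ − 2.326) + Φ(−δ − 2.326) = Φ(0.332) + Φ(-4.984) = 0.6299 + 0.0000 = 0.6299.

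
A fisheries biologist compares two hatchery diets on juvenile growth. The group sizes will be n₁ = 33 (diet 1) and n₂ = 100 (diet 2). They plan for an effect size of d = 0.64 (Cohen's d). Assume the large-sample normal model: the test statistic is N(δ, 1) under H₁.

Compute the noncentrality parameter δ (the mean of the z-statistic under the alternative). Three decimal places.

The noncentrality parameter scales effect size by the design's sample-size factor: δ = d / √(1/n₁ + 1/n₂) = 0.64 / √(1/33 + 1/100) = 3.1879

δ ≈ 3.188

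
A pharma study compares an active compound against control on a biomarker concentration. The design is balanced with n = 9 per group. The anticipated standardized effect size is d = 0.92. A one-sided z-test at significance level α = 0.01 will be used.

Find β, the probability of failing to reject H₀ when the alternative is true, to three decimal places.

β ≈ 0.646

Noncentrality parameter: δ = d·√(n/2) = 0.92 × √(9/2) = 1.9516
One-sided α = 0.01 → critical value z_{0.01} = 2.326.
Power = Φ(δ − 2.326) = Φ(-0.375) = 0.3539.
Type II error: β = 1 − power = 1 − 0.3539 = 0.6461.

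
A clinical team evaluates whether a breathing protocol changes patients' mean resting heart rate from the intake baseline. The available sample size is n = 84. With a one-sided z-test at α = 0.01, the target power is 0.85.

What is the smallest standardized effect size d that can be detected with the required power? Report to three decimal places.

d ≈ 0.367

Need Φ(δ − 2.326) = 0.85, so δ = 2.326 + 1.036 = 3.363.
δ = d·√n ⇒ d = δ/√n = 3.363/√84 = 0.3669.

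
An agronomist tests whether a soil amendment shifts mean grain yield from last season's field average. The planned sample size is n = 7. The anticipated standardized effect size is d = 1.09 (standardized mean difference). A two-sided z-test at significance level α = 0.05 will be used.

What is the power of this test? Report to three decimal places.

Noncentrality parameter: δ = d·√n = 1.09 × √7 = 2.8839
Two-sided α = 0.05 → critical value z_{0.025} = 1.960.
Power = Φ(δ − 1.960) + Φ(−δ − 1.960) = Φ(0.924) + Φ(-4.844) = 0.8222 + 0.0000 = 0.8222.

Power ≈ 0.822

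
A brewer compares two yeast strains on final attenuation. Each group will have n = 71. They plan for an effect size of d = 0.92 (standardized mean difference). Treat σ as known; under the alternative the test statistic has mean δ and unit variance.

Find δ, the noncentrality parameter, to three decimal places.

The noncentrality parameter scales effect size by the design's sample-size factor: δ = d·√(n/2) = 0.92 × √(71/2) = 5.4815

δ ≈ 5.482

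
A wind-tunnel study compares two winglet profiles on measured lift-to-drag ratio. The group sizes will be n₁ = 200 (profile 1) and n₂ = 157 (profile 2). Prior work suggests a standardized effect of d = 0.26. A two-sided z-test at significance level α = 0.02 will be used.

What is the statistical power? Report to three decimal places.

Power ≈ 0.545

Noncentrality parameter: δ = d / √(1/n₁ + 1/n₂) = 0.26 / √(1/200 + 1/157) = 2.4384
Two-sided α = 0.02 → critical value z_{0.01} = 2.326.
Power = Φ(δ − 2.326) + Φ(−δ − 2.326) = Φ(0.112) + Φ(-4.765) = 0.5446 + 0.0000 = 0.5446.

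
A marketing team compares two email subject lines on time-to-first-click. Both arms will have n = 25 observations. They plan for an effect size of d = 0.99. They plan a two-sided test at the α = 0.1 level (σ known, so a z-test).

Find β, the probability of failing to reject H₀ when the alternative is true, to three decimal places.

Noncentrality parameter: δ = d·√(n/2) = 0.99 × √(25/2) = 3.5002
Critical value for a two-sided test at α = 0.1: z_{α/2} = 1.645.
Power = Φ(δ − 1.645) + Φ(−δ − 1.645) = Φ(1.855) + Φ(-5.145) = 0.9682 + 0.0000 = 0.9682.
Type II error: β = 1 − power = 1 − 0.9682 = 0.0318.

β ≈ 0.032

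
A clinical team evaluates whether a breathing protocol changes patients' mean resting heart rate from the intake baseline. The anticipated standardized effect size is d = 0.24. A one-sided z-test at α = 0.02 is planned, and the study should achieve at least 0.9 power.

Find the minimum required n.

n = 194

For power 0.9 need Φ(δ − z_{0.02}) = 0.9, so δ = z_{0.02} + z_{0.10} = 2.054 + 1.282 = 3.335.
δ = d·√n ⇒ n = (δ/d)² = (3.335 / 0.24)² = 193.13.
Rounding up, n = 194.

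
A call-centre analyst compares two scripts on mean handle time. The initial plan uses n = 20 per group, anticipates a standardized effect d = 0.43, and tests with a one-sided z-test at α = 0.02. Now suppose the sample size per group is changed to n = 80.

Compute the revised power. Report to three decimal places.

With n = 80 per group: δ = d·√(n/2) = 0.43 × √(80/2) = 2.7196. Critical value z_{0.02} = 2.054.
Revised power = Φ(δ − 2.054) = Φ(0.666) = 0.7472.

Power ≈ 0.747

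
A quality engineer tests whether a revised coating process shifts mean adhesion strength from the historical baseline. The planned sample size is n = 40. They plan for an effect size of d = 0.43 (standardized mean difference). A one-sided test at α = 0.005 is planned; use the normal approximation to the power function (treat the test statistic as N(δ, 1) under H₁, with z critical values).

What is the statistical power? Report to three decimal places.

Noncentrality parameter: δ = d·√n = 0.43 × √40 = 2.7196
Critical value for a one-sided test at α = 0.005: z_α = 2.576.
Power = Φ(δ − 2.576) = Φ(0.144) = 0.5571.

Power ≈ 0.557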